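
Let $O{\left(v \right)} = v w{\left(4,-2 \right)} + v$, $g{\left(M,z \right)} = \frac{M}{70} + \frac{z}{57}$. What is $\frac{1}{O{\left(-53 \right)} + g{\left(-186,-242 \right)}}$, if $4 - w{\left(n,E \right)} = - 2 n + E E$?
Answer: $- \frac{1995}{965386} \approx -0.0020665$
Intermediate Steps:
$g{\left(M,z \right)} = \frac{z}{57} + \frac{M}{70}$ ($g{\left(M,z \right)} = M \frac{1}{70} + z \frac{1}{57} = \frac{M}{70} + \frac{z}{57} = \frac{z}{57} + \frac{M}{70}$)
$w{\left(n,E \right)} = 4 - E^{2} + 2 n$ ($w{\left(n,E \right)} = 4 - \left(- 2 n + E E\right) = 4 - \left(- 2 n + E^{2}\right) = 4 - \left(E^{2} - 2 n\right) = 4 - E^{2} + 2 n$)
$O{\left(v \right)} = 9 v$ ($O{\left(v \right)} = v \left(4 - \left(-2\right)^{2} + 2 \cdot 4\right) + v = v \left(4 - 4 + 8\right) + v = v 8 + v = 8 v + v = 9 v$)
$\frac{1}{O{\left(-53 \right)} + g{\left(-186,-242 \right)}} = \frac{1}{9 \left(-53\right) + \left(\frac{1}{57} \left(-242\right) + \frac{1}{70} \left(-186\right)\right)} = \frac{1}{-477 - \frac{13771}{1995}} = \frac{1}{- \frac{965386}{1995}} = - \frac{1995}{965386}$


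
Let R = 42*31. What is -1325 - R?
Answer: -2627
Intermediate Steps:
R = 1302
-1325 - R = -1325 - 1*1302 = -1325 - 1302 = -2627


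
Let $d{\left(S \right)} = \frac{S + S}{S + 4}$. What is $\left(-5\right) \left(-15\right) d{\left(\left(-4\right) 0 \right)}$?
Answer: $0$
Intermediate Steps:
$d{\left(S \right)} = \frac{2 S}{4 + S}$
$\left(-5\right) \left(-15\right) d{\left(\left(-4\right) 0 \right)} = \left(-5\right) \left(-15\right) \frac{2 \left(\left(-4\right) 0\right)}{4 - 0} = 75 \cdot 2 \cdot 0 \frac{1}{4 + 0} = 75 \cdot 2 \cdot 0 \cdot \frac{1}{4} = 75 \cdot 0 = 0$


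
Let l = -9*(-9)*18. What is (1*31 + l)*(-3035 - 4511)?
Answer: -11235994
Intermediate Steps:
l = 1458 (l = 81*18 = 1458)
(1*31 + l)*(-3035 - 4511) = (1*31 + 1458)*(-3035 - 4511) = (31 + 1458)*(-7546) = 1489*(-7546) = -11235994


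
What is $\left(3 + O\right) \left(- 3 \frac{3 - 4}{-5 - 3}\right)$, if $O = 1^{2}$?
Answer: $- \frac{3}{2} \approx -1.5$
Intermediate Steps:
$O = 1$
$\left(3 + O\right) \left(- 3 \frac{3 - 4}{-5 - 3}\right) = \left(3 + 1\right) \left(- 3 \frac{3 - 4}{-5 - 3}\right) = 4 \left(- 3 \left(- \frac{1}{-8}\right)\right) = 4 \left(- 3 \left(\left(-1\right) \left(- \frac{1}{8}\right)\right)\right) = 4 \left(\left(-3\right) \frac{1}{8}\right) = 4 \left(- \frac{3}{8}\right) = - \frac{3}{2}$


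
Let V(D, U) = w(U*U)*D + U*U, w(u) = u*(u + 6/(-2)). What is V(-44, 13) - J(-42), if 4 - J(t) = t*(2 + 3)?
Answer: -1234421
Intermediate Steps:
J(t) = 4 - 5*t (J(t) = 4 - t*(2 + 3) = 4 - t*5 = 4 - 5*t)
w(u) = u*(-3 + u) (w(u) = u*(u + 6*(-½)) = u*(u - 3) = u*(-3 + u))
V(D, U) = U² + D*U²*(-3 + U²) (V(D, U) = ((U*U)*(-3 + U*U))*D + U*U = (U²*(-3 + U²))*D + U² = D*U²*(-3 + U²) + U² = U² + D*U²*(-3 + U²))
V(-44, 13) - J(-42) = 13²*(1 - 44*(-3 + 13²)) - (4 - 5*(-42)) = 169*(1 - 44*(-3 + 169)) - (4 + 210) = 169*(1 - 44*166) - 1*214 = 169*(1 - 7304) - 214 = 169*(-7303) - 214 = -1234207 - 214 = -1234421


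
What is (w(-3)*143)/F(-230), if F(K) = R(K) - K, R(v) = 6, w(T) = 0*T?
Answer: 0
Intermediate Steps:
w(T) = 0
F(K) = 6 - K
(w(-3)*143)/F(-230) = (0*143)/(6 - 1*(-230)) = 0/(6 + 230) = 0/236 = 0*(1/236) = 0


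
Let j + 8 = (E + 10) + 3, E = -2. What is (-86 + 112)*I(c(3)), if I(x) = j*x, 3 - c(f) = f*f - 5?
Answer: -78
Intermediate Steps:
c(f) = 8 - f² (c(f) = 3 - (f*f - 5) = 3 - (f² - 5) = 3 - (-5 + f²) = 3 + (5 - f²) = 8 - f²)
j = 3 (j = -8 + ((-2 + 10) + 3) = -8 + (8 + 3) = -8 + 11 = 3)
I(x) = 3*x
(-86 + 112)*I(c(3)) = (-86 + 112)*(3*(8 - 1*3²)) = 26*(3*(8 - 1*9)) = 26*(3*(8 - 9)) = 26*(3*(-1)) = 26*(-3) = -78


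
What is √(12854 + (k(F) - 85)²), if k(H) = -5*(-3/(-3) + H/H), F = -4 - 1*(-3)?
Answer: 3*√2431 ≈ 147.92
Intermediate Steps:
F = -1 (F = -4 + 3 = -1)
k(H) = -10 (k(H) = -5*(-3*(-⅓) + 1) = -5*(1 + 1) = -5*2 = -10)
√(12854 + (k(F) - 85)²) = √(12854 + (-10 - 85)²) = √(12854 + (-95)²) = √(12854 + 9025) = √21879 = 3*√2431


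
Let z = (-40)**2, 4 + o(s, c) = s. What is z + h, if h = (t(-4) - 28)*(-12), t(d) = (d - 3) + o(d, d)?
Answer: 2116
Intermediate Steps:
o(s, c) = -4 + s
z = 1600
t(d) = -7 + 2*d (t(d) = (d - 3) + (-4 + d) = (-3 + d) + (-4 + d) = -7 + 2*d)
h = 516 (h = ((-7 + 2*(-4)) - 28)*(-12) = ((-7 - 8) - 28)*(-12) = (-15 - 28)*(-12) = -43*(-12) = 516)
z + h = 1600 + 516 = 2116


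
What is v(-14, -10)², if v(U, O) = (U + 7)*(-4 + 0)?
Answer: 784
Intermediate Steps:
v(U, O) = -28 - 4*U (v(U, O) = (7 + U)*(-4) = -28 - 4*U)
v(-14, -10)² = (-28 - 4*(-14))² = (-28 + 56)² = 28² = 784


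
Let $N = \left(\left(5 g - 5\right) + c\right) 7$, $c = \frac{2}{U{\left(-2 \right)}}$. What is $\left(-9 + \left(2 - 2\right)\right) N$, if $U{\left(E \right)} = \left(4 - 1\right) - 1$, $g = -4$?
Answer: $1512$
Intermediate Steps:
$U{\left(E \right)} = 2$ ($U{\left(E \right)} = \left(4 - 1\right) - 1 = 3 - 1 = 2$)
$c = 1$ ($c = \frac{2}{2} = 2 \cdot \frac{1}{2} = 1$)
$N = -168$ ($N = \left(\left(5 \left(-4\right) - 5\right) + 1\right) 7 = \left(\left(-20 - 5\right) + 1\right) 7 = \left(-25 + 1\right) 7 = \left(-24\right) 7 = -168$)
$\left(-9 + \left(2 - 2\right)\right) N = \left(-9 + \left(2 - 2\right)\right) \left(-168\right) = \left(-9 + 0\right) \left(-168\right) = \left(-9\right) \left(-168\right) = 1512$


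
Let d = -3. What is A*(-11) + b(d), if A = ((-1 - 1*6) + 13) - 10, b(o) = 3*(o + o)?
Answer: 26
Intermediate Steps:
b(o) = 6*o (b(o) = 3*(2*o) = 6*o)
A = -4 (A = ((-1 - 6) + 13) - 10 = (-7 + 13) - 10 = 6 - 10 = -4)
A*(-11) + b(d) = -4*(-11) + 6*(-3) = 44 - 18 = 26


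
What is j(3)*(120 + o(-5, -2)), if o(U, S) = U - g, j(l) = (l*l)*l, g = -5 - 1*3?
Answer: 3321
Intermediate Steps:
g = -8 (g = -5 - 3 = -8)
j(l) = l³ (j(l) = l²*l = l³)
o(U, S) = 8 + U (o(U, S) = U - 1*(-8) = U + 8 = 8 + U)
j(3)*(120 + o(-5, -2)) = 3³*(120 + (8 - 5)) = 27*(120 + 3) = 27*123 = 3321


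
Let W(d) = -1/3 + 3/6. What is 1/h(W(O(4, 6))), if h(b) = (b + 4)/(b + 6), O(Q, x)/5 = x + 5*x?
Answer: 37/25 ≈ 1.4800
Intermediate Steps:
O(Q, x) = 30*x (O(Q, x) = 5*(x + 5*x) = 5*(6*x) = 30*x)
W(d) = ⅙ (W(d) = -1*⅓ + 3*(⅙) = -⅓ + ½ = ⅙)
h(b) = (4 + b)/(6 + b)
1/h(W(O(4, 6))) = 1/((4 + ⅙)/(6 + ⅙)) = 1/((25/6)/(37/6)) = 1/((6/37)*(25/6)) = 1/(25/37) = 37/25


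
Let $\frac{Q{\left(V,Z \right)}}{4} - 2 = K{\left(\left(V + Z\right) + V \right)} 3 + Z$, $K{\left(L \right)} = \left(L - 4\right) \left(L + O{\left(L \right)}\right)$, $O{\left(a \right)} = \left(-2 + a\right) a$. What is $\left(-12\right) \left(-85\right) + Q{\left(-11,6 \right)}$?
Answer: $-64228$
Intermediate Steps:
$O{\left(a \right)} = a \left(-2 + a\right)$
$K{\left(L \right)} = \left(-4 + L\right) \left(L + L \left(-2 + L\right)\right)$ ($K{\left(L \right)} = \left(L - 4\right) \left(L + L \left(-2 + L\right)\right) = \left(-4 + L\right) \left(L + L \left(-2 + L\right)\right)$)
$Q{\left(V,Z \right)} = 8 + 4 Z + 12 \left(Z + 2 V\right) \left(4 + \left(Z + 2 V\right)^{2} - 10 V - 5 Z\right)$ ($Q{\left(V,Z \right)} = 8 + 4 \left(\left(\left(V + Z\right) + V\right) \left(4 + \left(\left(V + Z\right) + V\right)^{2} - 5 \left(\left(V + Z\right) + V\right)\right) 3 + Z\right) = 8 + 4 \left(\left(Z + 2 V\right) \left(4 + \left(Z + 2 V\right)^{2} - 5 \left(Z + 2 V\right)\right) 3 + Z\right) = 8 + 4 \left(\left(Z + 2 V\right) \left(4 + \left(Z + 2 V\right)^{2} - \left(5 Z + 10 V\right)\right) 3 + Z\right) = 8 + 4 \left(\left(Z + 2 V\right) \left(4 + \left(Z + 2 V\right)^{2} - 10 V - 5 Z\right) 3 + Z\right) = 8 + 4 \left(3 \left(Z + 2 V\right) \left(4 + \left(Z + 2 V\right)^{2} - 10 V - 5 Z\right) + Z\right) = 8 + 4 \left(Z + 3 \left(Z + 2 V\right) \left(4 + \left(Z + 2 V\right)^{2} - 10 V - 5 Z\right)\right) = 8 + \left(4 Z + 12 \left(Z + 2 V\right) \left(4 + \left(Z + 2 V\right)^{2} - 10 V - 5 Z\right)\right) = 8 + 4 Z + 12 \left(Z + 2 V\right) \left(4 + \left(Z + 2 V\right)^{2} - 10 V - 5 Z\right)$)
$\left(-12\right) \left(-85\right) + Q{\left(-11,6 \right)} = \left(-12\right) \left(-85\right) + \left(8 - -1056 - 264 + 12 \left(6 + 2 \left(-11\right)\right)^{2} - 48 \left(6 + 2 \left(-11\right)\right) \left(-2 + 6 + 2 \left(-11\right)\right) + 12 \left(6 + 2 \left(-11\right)\right)^{2} \left(-2 + 6 + 2 \left(-11\right)\right)\right) = 1020 + \left(8 + 1056 - 264 + 12 \left(6 - 22\right)^{2} - 48 \left(6 - 22\right) \left(-2 + 6 - 22\right) + 12 \left(6 - 22\right)^{2} \left(-2 + 6 - 22\right)\right) = 1020 + \left(8 + 1056 - 264 + 12 \left(-16\right)^{2} - \left(-768\right) \left(-18\right) + 12 \left(-16\right)^{2} \left(-18\right)\right) = 1020 + \left(8 + 1056 - 264 + 12 \cdot 256 - 13824 + 12 \cdot 256 \left(-18\right)\right) = 1020 + \left(8 + 1056 - 264 + 3072 - 13824 - 55296\right) = 1020 - 65248 = -64228$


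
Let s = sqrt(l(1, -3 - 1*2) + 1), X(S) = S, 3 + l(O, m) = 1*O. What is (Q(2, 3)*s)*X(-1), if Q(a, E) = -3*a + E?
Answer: 3*I ≈ 3.0*I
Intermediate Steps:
l(O, m) = -3 + O (l(O, m) = -3 + 1*O = -3 + O)
Q(a, E) = E - 3*a
s = I (s = sqrt((-3 + 1) + 1) = sqrt(-2 + 1) = sqrt(-1) = I ≈ 1.0*I)
(Q(2, 3)*s)*X(-1) = ((3 - 3*2)*I)*(-1) = ((3 - 6)*I)*(-1) = -3*I*(-1) = 3*I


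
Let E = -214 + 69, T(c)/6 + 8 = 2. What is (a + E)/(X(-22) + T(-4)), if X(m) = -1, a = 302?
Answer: -157/37 ≈ -4.2432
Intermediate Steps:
T(c) = -36 (T(c) = -48 + 6*2 = -48 + 12 = -36)
E = -145
(a + E)/(X(-22) + T(-4)) = (302 - 145)/(-1 - 36) = 157/(-37) = 157*(-1/37) = -157/37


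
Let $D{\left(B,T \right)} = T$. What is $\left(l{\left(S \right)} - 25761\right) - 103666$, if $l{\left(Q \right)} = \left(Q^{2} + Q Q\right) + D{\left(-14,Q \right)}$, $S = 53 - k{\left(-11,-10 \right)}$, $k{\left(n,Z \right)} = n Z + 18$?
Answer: $-118252$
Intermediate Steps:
$k{\left(n,Z \right)} = 18 + Z n$ ($k{\left(n,Z \right)} = Z n + 18 = 18 + Z n$)
$S = -75$ ($S = 53 - \left(18 - -110\right) = 53 - \left(18 + 110\right) = 53 - 128 = -75$)
$l{\left(Q \right)} = Q + 2 Q^{2}$ ($l{\left(Q \right)} = \left(Q^{2} + Q Q\right) + Q = \left(Q^{2} + Q^{2}\right) + Q = 2 Q^{2} + Q = Q + 2 Q^{2}$)
$\left(l{\left(S \right)} - 25761\right) - 103666 = \left(- 75 \left(1 + 2 \left(-75\right)\right) - 25761\right) - 103666 = \left(- 75 \left(1 - 150\right) - 25761\right) - 103666 = \left(\left(-75\right) \left(-149\right) - 25761\right) - 103666 = \left(11175 - 25761\right) - 103666 = -14586 - 103666 = -118252$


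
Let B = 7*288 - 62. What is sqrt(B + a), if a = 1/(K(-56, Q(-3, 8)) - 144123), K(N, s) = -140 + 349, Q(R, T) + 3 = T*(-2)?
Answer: sqrt(40469761635870)/143914 ≈ 44.204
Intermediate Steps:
Q(R, T) = -3 - 2*T (Q(R, T) = -3 + T*(-2) = -3 - 2*T)
B = 1954 (B = 2016 - 62 = 1954)
K(N, s) = 209
a = -1/143914 (a = 1/(209 - 144123) = 1/(-143914) = -1/143914 ≈ -6.9486e-6)
sqrt(B + a) = sqrt(1954 - 1/143914) = sqrt(281207955/143914) = sqrt(40469761635870)/143914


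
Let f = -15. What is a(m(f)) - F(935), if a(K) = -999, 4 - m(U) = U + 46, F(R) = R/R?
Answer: -1000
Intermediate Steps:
F(R) = 1
m(U) = -42 - U (m(U) = 4 - (U + 46) = 4 - (46 + U) = 4 + (-46 - U) = -42 - U)
a(m(f)) - F(935) = -999 - 1*1 = -999 - 1 = -1000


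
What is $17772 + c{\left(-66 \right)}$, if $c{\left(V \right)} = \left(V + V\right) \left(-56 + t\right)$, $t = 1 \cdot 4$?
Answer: $24636$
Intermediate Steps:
$t = 4$
$c{\left(V \right)} = - 104 V$ ($c{\left(V \right)} = \left(V + V\right) \left(-56 + 4\right) = 2 V \left(-52\right) = - 104 V$)
$17772 + c{\left(-66 \right)} = 17772 - -6864 = 17772 + 6864 = 24636$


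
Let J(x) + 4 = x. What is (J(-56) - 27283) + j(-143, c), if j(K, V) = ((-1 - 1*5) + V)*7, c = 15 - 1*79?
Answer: -27833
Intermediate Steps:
J(x) = -4 + x
c = -64 (c = 15 - 79 = -64)
j(K, V) = -42 + 7*V (j(K, V) = ((-1 - 5) + V)*7 = (-6 + V)*7 = -42 + 7*V)
(J(-56) - 27283) + j(-143, c) = ((-4 - 56) - 27283) + (-42 + 7*(-64)) = (-60 - 27283) + (-42 - 448) = -27343 - 490 = -27833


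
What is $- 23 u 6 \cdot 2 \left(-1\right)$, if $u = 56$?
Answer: $15456$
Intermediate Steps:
$- 23 u 6 \cdot 2 \left(-1\right) = \left(-23\right) 56 \cdot 6 \cdot 2 \left(-1\right) = - 1288 \cdot 12 \left(-1\right) = \left(-1288\right) \left(-12\right) = 15456$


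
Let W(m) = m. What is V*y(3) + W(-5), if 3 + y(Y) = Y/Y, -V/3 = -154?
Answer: -929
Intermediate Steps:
V = 462 (V = -3*(-154) = 462)
y(Y) = -2 (y(Y) = -3 + Y/Y = -3 + 1 = -2)
V*y(3) + W(-5) = 462*(-2) - 5 = -924 - 5 = -929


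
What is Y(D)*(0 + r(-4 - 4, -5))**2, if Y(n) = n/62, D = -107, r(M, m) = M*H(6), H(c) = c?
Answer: -123264/31 ≈ -3976.3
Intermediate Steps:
r(M, m) = 6*M (r(M, m) = M*6 = 6*M)
Y(n) = n/62 (Y(n) = n*(1/62) = n/62)
Y(D)*(0 + r(-4 - 4, -5))**2 = ((1/62)*(-107))*(0 + 6*(-4 - 4))**2 = -107*(0 + 6*(-8))**2/62 = -107*(0 - 48)**2/62 = -107/62*(-48)**2 = -107/62*2304 = -123264/31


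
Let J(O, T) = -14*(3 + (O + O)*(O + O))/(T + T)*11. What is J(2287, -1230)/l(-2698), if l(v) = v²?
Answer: 1610953883/8953420920 ≈ 0.17993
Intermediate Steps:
J(O, T) = -77*(3 + 4*O²)/T (J(O, T) = -14*(3 + (2*O)*(2*O))/(2*T)*11 = -14*(3 + 4*O²)*1/(2*T)*11 = -7*(3 + 4*O²)/T*11 = -77*(3 + 4*O²)/T)
J(2287, -1230)/l(-2698) = (77*(-3 - 4*2287²)/(-1230))/((-2698)²) = (77*(-1/1230)*(-3 - 4*5230369))/7279204 = (77*(-1/1230)*(-3 - 20921476))*(1/7279204) = (77*(-1/1230)*(-20921479))*(1/7279204) = (1610953883/1230)*(1/7279204) = 1610953883/8953420920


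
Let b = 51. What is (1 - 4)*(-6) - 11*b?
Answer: -543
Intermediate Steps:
(1 - 4)*(-6) - 11*b = (1 - 4)*(-6) - 11*51 = -3*(-6) - 561 = 18 - 561 = -543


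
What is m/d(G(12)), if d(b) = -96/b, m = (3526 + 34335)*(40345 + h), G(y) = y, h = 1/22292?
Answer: -34051075625001/178336 ≈ -1.9094e+8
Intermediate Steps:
h = 1/22292 ≈ 4.4859e-5
m = 34051075625001/22292 (m = (3526 + 34335)*(40345 + 1/22292) = 37861*(899370741/22292) = 34051075625001/22292 ≈ 1.5275e+9)
m/d(G(12)) = 34051075625001/(22292*((-96/12))) = 34051075625001/(22292*((-96*1/12))) = (34051075625001/22292)/(-8) = (34051075625001/22292)*(-⅛) = -34051075625001/178336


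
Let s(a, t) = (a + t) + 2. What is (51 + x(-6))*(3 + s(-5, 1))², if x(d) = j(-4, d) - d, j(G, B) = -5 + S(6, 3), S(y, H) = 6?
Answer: 58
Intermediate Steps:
s(a, t) = 2 + a + t
j(G, B) = 1 (j(G, B) = -5 + 6 = 1)
x(d) = 1 - d
(51 + x(-6))*(3 + s(-5, 1))² = (51 + (1 - 1*(-6)))*(3 + (2 - 5 + 1))² = (51 + (1 + 6))*(3 - 2)² = (51 + 7)*1² = 58*1 = 58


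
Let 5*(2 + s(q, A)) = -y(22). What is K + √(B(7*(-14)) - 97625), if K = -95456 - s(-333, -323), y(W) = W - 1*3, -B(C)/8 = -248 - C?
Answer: -477251/5 + 5*I*√3857 ≈ -95450.0 + 310.52*I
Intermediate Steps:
B(C) = 1984 + 8*C (B(C) = -8*(-248 - C) = 1984 + 8*C)
y(W) = -3 + W (y(W) = W - 3 = -3 + W)
s(q, A) = -29/5 (s(q, A) = -2 + (-(-3 + 22))/5 = -2 + (-1*19)/5 = -2 + (⅕)*(-19) = -2 - 19/5 = -29/5)
K = -477251/5 (K = -95456 - 1*(-29/5) = -95456 + 29/5 = -477251/5 ≈ -95450.)
K + √(B(7*(-14)) - 97625) = -477251/5 + √((1984 + 8*(7*(-14))) - 97625) = -477251/5 + √((1984 + 8*(-98)) - 97625) = -477251/5 + √((1984 - 784) - 97625) = -477251/5 + √(1200 - 97625) = -477251/5 + √(-96425) = -477251/5 + 5*I*√3857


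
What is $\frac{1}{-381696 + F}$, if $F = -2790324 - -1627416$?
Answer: $- \frac{1}{1544604} \approx -6.4741 \cdot 10^{-7}$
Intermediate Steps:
$F = -1162908$ ($F = -2790324 + 1627416 = -1162908$)
$\frac{1}{-381696 + F} = \frac{1}{-381696 - 1162908} = \frac{1}{-1544604} = - \frac{1}{1544604}$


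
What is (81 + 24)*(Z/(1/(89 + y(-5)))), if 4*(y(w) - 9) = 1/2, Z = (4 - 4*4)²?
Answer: 1483650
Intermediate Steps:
Z = 144 (Z = (4 - 16)² = (-12)² = 144)
y(w) = 73/8 (y(w) = 9 + (¼)/2 = 9 + (¼)*(½) = 9 + ⅛ = 73/8)
(81 + 24)*(Z/(1/(89 + y(-5)))) = (81 + 24)*(144/(1/(89 + 73/8))) = 105*(144/(1/(785/8))) = 105*(144/(8/785)) = 105*(144*(785/8)) = 105*14130 = 1483650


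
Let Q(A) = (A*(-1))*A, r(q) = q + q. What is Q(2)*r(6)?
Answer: -48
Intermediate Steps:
r(q) = 2*q
Q(A) = -A² (Q(A) = (-A)*A = -A²)
Q(2)*r(6) = (-1*2²)*(2*6) = -1*4*12 = -4*12 = -48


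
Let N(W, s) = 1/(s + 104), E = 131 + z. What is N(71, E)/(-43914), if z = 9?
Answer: -1/10715016 ≈ -9.3327e-8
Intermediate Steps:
E = 140 (E = 131 + 9 = 140)
N(W, s) = 1/(104 + s)
N(71, E)/(-43914) = 1/((104 + 140)*(-43914)) = -1/43914/244 = (1/244)*(-1/43914) = -1/10715016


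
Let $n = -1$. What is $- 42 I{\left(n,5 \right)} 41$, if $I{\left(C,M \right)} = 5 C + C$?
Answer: $10332$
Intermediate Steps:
$I{\left(C,M \right)} = 6 C$
$- 42 I{\left(n,5 \right)} 41 = - 42 \cdot 6 \left(-1\right) 41 = \left(-42\right) \left(-6\right) 41 = 252 \cdot 41 = 10332$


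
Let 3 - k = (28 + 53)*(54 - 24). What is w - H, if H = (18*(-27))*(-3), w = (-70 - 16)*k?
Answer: 207264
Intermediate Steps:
k = -2427 (k = 3 - (28 + 53)*(54 - 24) = 3 - 81*30 = 3 - 1*2430 = 3 - 2430 = -2427)
w = 208722 (w = (-70 - 16)*(-2427) = -86*(-2427) = 208722)
H = 1458 (H = -486*(-3) = 1458)
w - H = 208722 - 1*1458 = 208722 - 1458 = 207264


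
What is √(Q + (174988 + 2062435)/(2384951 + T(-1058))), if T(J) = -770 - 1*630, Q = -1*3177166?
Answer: I*√2005608521617989077/794517 ≈ 1782.5*I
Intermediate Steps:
Q = -3177166
T(J) = -1400 (T(J) = -770 - 630 = -1400)
√(Q + (174988 + 2062435)/(2384951 + T(-1058))) = √(-3177166 + (174988 + 2062435)/(2384951 - 1400)) = √(-3177166 + 2237423/2383551) = √(-7572934959043/2383551) = I*√2005608521617989077/794517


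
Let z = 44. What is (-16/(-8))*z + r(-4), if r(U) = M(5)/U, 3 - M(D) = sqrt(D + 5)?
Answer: 349/4 + sqrt(10)/4 ≈ 88.041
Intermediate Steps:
M(D) = 3 - sqrt(5 + D) (M(D) = 3 - sqrt(D + 5) = 3 - sqrt(5 + D))
r(U) = (3 - sqrt(10))/U (r(U) = (3 - sqrt(5 + 5))/U = (3 - sqrt(10))/U)
(-16/(-8))*z + r(-4) = -16/(-8)*44 + (3 - sqrt(10))/(-4) = -16*(-1/8)*44 - (3 - sqrt(10))/4 = 2*44 + (-3/4 + sqrt(10)/4) = 88 + (-3/4 + sqrt(10)/4) = 349/4 + sqrt(10)/4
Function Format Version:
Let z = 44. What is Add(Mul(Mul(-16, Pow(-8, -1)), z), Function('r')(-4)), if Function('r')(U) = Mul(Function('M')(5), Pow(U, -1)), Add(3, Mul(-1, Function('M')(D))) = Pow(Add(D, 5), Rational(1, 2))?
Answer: Add(Rational(349, 4), Mul(Rational(1, 4), Pow(10, Rational(1, 2)))) ≈ 88.041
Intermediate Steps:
Function('M')(D) = Add(3, Mul(-1, Pow(Add(5, D), Rational(1, 2)))) (Function('M')(D) = Add(3, Mul(-1, Pow(Add(D, 5), Rational(1, 2)))) = Add(3, Mul(-1, Pow(Add(5, D), Rational(1, 2)))))
Function('r')(U) = Mul(Pow(U, -1), Add(3, Mul(-1, Pow(10, Rational(1, 2))))) (Function('r')(U) = Mul(Add(3, Mul(-1, Pow(Add(5, 5), Rational(1, 2)))), Pow(U, -1)) = Mul(Add(3, Mul(-1, Pow(10, Rational(1, 2)))), Pow(U, -1)) = Mul(Pow(U, -1), Add(3, Mul(-1, Pow(10, Rational(1, 2))))))
Add(Mul(Mul(-16, Pow(-8, -1)), z), Function('r')(-4)) = Add(Mul(Mul(-16, Pow(-8, -1)), 44), Mul(Pow(-4, -1), Add(3, Mul(-1, Pow(10, Rational(1, 2)))))) = Add(Mul(Mul(-16, Rational(-1, 8)), 44), Mul(Rational(-1, 4), Add(3, Mul(-1, Pow(10, Rational(1, 2)))))) = Add(Mul(2, 44), Add(Rational(-3, 4), Mul(Rational(1, 4), Pow(10, Rational(1, 2))))) = Add(88, Add(Rational(-3, 4), Mul(Rational(1, 4), Pow(10, Rational(1, 2))))) = Add(Rational(349, 4), Mul(Rational(1, 4), Pow(10, Rational(1, 2))))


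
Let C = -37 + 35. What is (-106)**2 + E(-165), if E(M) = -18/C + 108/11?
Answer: 123803/11 ≈ 11255.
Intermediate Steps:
C = -2
E(M) = 207/11 (E(M) = -18/(-2) + 108/11 = -18*(-1/2) + 108*(1/11) = 9 + 108/11 = 207/11)
(-106)**2 + E(-165) = (-106)**2 + 207/11 = 11236 + 207/11 = 123803/11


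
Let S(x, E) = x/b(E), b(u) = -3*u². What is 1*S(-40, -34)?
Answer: 10/867 ≈ 0.011534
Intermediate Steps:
S(x, E) = -x/(3*E²) (S(x, E) = x/((-3*E²)) = x*(-1/(3*E²)) = -x/(3*E²))
1*S(-40, -34) = 1*(-⅓*(-40)/(-34)²) = 1*(-⅓*(-40)*1/1156) = 1*(10/867) = 10/867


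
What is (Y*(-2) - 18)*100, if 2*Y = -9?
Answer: -900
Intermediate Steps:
Y = -9/2 (Y = (1/2)*(-9) = -9/2 ≈ -4.5000)
(Y*(-2) - 18)*100 = (-9/2*(-2) - 18)*100 = (9 - 18)*100 = -9*100 = -900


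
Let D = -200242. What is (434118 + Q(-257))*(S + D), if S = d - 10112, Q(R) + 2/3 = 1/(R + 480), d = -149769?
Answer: -34862847284459/223 ≈ -1.5634e+11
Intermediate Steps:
Q(R) = -⅔ + 1/(480 + R) (Q(R) = -⅔ + 1/(R + 480) = -⅔ + 1/(480 + R))
S = -159881 (S = -149769 - 10112 = -159881)
(434118 + Q(-257))*(S + D) = (434118 + (-957 - 2*(-257))/(3*(480 - 257)))*(-159881 - 200242) = (434118 + (⅓)*(-957 + 514)/223)*(-360123) = (434118 + (⅓)*(1/223)*(-443))*(-360123) = (434118 - 443/669)*(-360123) = (290424499/669)*(-360123) = -34862847284459/223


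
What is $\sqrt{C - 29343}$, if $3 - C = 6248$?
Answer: $2 i \sqrt{8897} \approx 188.65 i$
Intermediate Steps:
$C = -6245$ ($C = 3 - 6248 = -6245$)
$\sqrt{C - 29343} = \sqrt{-6245 - 29343} = \sqrt{-35588} = 2 i \sqrt{8897}$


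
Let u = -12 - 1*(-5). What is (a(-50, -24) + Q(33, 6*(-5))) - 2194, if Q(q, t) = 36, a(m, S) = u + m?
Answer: -2215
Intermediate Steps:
u = -7 (u = -12 + 5 = -7)
a(m, S) = -7 + m
(a(-50, -24) + Q(33, 6*(-5))) - 2194 = ((-7 - 50) + 36) - 2194 = (-57 + 36) - 2194 = -21 - 2194 = -2215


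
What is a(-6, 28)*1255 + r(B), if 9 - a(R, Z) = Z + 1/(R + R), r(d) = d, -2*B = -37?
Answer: -284663/12 ≈ -23722.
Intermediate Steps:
B = 37/2 (B = -½*(-37) = 37/2 ≈ 18.500)
a(R, Z) = 9 - Z - 1/(2*R) (a(R, Z) = 9 - (Z + 1/(R + R)) = 9 - (Z + 1/(2*R)) = 9 + (-Z - 1/(2*R)) = 9 - Z - 1/(2*R))
a(-6, 28)*1255 + r(B) = (9 - 1*28 - ½/(-6))*1255 + 37/2 = (9 - 28 - ½*(-⅙))*1255 + 37/2 = (9 - 28 + 1/12)*1255 + 37/2 = -227/12*1255 + 37/2 = -284885/12 + 37/2 = -284663/12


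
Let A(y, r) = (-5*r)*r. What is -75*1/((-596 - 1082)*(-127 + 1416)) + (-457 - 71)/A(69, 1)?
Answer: 1142033751/10814710 ≈ 105.60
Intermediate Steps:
A(y, r) = -5*r²
-75*1/((-596 - 1082)*(-127 + 1416)) + (-457 - 71)/A(69, 1) = -75*1/((-596 - 1082)*(-127 + 1416)) + (-457 - 71)/((-5*1²)) = -75/((-1678*1289)) - 528/((-5*1)) = -75/(-2162942) - 528/(-5) = -75*(-1/2162942) - 528*(-⅕) = 75/2162942 + 528/5 = 1142033751/10814710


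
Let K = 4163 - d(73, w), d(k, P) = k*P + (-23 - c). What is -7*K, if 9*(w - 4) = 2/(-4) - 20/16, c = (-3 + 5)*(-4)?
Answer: -982849/36 ≈ -27301.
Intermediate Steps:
c = -8 (c = 2*(-4) = -8)
w = 137/36 (w = 4 + (2/(-4) - 20/16)/9 = 4 + (2*(-¼) - 20*1/16)/9 = 4 + (-½ - 5/4)/9 = 4 + (⅑)*(-7/4) = 4 - 7/36 = 137/36 ≈ 3.8056)
d(k, P) = -15 + P*k (d(k, P) = k*P + (-23 - 1*(-8)) = P*k + (-23 + 8) = P*k - 15 = -15 + P*k)
K = 140407/36 (K = 4163 - (-15 + (137/36)*73) = 4163 - (-15 + 10001/36) = 4163 - 1*9461/36 = 4163 - 9461/36 = 140407/36 ≈ 3900.2)
-7*K = -7*140407/36 = -982849/36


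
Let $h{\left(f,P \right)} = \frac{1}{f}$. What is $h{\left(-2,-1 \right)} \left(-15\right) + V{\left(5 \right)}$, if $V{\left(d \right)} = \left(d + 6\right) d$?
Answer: $\frac{125}{2} \approx 62.5$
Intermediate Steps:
$V{\left(d \right)} = d \left(6 + d\right)$ ($V{\left(d \right)} = \left(6 + d\right) d = d \left(6 + d\right)$)
$h{\left(-2,-1 \right)} \left(-15\right) + V{\left(5 \right)} = \frac{1}{-2} \left(-15\right) + 5 \left(6 + 5\right) = \left(- \frac{1}{2}\right) \left(-15\right) + 5 \cdot 11 = \frac{15}{2} + 55 = \frac{125}{2}$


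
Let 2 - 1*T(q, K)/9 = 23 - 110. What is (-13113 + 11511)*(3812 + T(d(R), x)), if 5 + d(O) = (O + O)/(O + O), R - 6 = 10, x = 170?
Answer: -7390026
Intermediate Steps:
R = 16 (R = 6 + 10 = 16)
d(O) = -4 (d(O) = -5 + (O + O)/(O + O) = -5 + (2*O)/((2*O)) = -5 + (2*O)*(1/(2*O)) = -5 + 1 = -4)
T(q, K) = 801 (T(q, K) = 18 - 9*(23 - 110) = 18 - 9*(-87) = 18 + 783 = 801)
(-13113 + 11511)*(3812 + T(d(R), x)) = (-13113 + 11511)*(3812 + 801) = -1602*4613 = -7390026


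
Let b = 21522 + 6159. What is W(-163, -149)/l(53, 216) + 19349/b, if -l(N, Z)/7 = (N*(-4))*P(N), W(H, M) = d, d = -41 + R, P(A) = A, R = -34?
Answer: 1519761473/2177166012 ≈ 0.69805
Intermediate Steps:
b = 27681
d = -75 (d = -41 - 34 = -75)
W(H, M) = -75
l(N, Z) = 28*N**2 (l(N, Z) = -7*N*(-4)*N = -7*(-4*N)*N = -(-28)*N**2 = 28*N**2)
W(-163, -149)/l(53, 216) + 19349/b = -75/(28*53**2) + 19349/27681 = -75/(28*2809) + 19349*(1/27681) = -75/78652 + 19349/27681 = 1519761473/2177166012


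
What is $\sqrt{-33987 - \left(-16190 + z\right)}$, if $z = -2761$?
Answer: $2 i \sqrt{3759} \approx 122.62 i$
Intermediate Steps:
$\sqrt{-33987 - \left(-16190 + z\right)} = \sqrt{-33987 + \left(16190 - -2761\right)} = \sqrt{-33987 + \left(16190 + 2761\right)} = \sqrt{-33987 + 18951} = \sqrt{-15036} = 2 i \sqrt{3759}$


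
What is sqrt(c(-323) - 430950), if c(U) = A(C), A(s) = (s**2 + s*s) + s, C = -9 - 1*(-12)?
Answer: 3*I*sqrt(47881) ≈ 656.45*I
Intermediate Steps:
C = 3 (C = -9 + 12 = 3)
A(s) = s + 2*s**2 (A(s) = (s**2 + s**2) + s = 2*s**2 + s = s + 2*s**2)
c(U) = 21 (c(U) = 3*(1 + 2*3) = 3*(1 + 6) = 3*7 = 21)
sqrt(c(-323) - 430950) = sqrt(21 - 430950) = sqrt(-430929) = 3*I*sqrt(47881)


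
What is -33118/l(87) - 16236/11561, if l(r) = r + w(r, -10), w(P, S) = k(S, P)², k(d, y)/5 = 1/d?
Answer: -139743196/366799 ≈ -380.98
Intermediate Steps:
k(d, y) = 5/d
w(P, S) = 25/S² (w(P, S) = (5/S)² = 25/S²)
l(r) = ¼ + r (l(r) = r + 25/(-10)² = r + 25*(1/100) = r + ¼ = ¼ + r)
-33118/l(87) - 16236/11561 = -33118/(¼ + 87) - 16236/11561 = -33118/349/4 - 16236*1/11561 = -33118*4/349 - 1476/1051 = -132472/349 - 1476/1051 = -139743196/366799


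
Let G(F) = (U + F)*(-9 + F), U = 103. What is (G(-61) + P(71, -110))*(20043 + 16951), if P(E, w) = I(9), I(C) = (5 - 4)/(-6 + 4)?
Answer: -108780857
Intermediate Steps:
I(C) = -1/2 (I(C) = 1/(-2) = 1*(-1/2) = -1/2)
G(F) = (-9 + F)*(103 + F) (G(F) = (103 + F)*(-9 + F) = (-9 + F)*(103 + F))
P(E, w) = -1/2
(G(-61) + P(71, -110))*(20043 + 16951) = ((-927 + (-61)**2 + 94*(-61)) - 1/2)*(20043 + 16951) = ((-927 + 3721 - 5734) - 1/2)*36994 = (-2940 - 1/2)*36994 = -5881/2*36994 = -108780857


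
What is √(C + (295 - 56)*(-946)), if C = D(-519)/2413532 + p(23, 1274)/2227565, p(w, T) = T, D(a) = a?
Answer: I*√1633788892203542088539055483865/2688149704790 ≈ 475.49*I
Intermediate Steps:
C = 1918733533/5376299409580 (C = -519/2413532 + 1274/2227565 = 1918733533/5376299409580 ≈ 0.00035689)
√(C + (295 - 56)*(-946)) = √(1918733533/5376299409580 + (295 - 56)*(-946)) = √(1918733533/5376299409580 + 239*(-946)) = √(1918733533/5376299409580 - 226094) = √(-1215549036790846987/5376299409580) = I*√1633788892203542088539055483865/2688149704790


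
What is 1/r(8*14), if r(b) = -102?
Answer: -1/102 ≈ -0.0098039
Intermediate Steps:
1/r(8*14) = 1/(-102) = -1/102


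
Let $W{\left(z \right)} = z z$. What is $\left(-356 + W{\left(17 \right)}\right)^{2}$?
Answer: $4489$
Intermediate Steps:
$W{\left(z \right)} = z^{2}$
$\left(-356 + W{\left(17 \right)}\right)^{2} = \left(-356 + 17^{2}\right)^{2} = \left(-356 + 289\right)^{2} = \left(-67\right)^{2} = 4489$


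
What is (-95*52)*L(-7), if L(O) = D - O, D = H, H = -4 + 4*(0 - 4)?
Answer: 64220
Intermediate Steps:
H = -20 (H = -4 + 4*(-4) = -4 - 16 = -20)
D = -20
L(O) = -20 - O
(-95*52)*L(-7) = (-95*52)*(-20 - 1*(-7)) = -4940*(-20 + 7) = -4940*(-13) = 64220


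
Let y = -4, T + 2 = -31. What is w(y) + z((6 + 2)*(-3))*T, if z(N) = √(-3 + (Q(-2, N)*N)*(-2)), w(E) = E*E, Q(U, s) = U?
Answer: 16 - 99*I*√11 ≈ 16.0 - 328.35*I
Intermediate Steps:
T = -33 (T = -2 - 31 = -33)
w(E) = E²
z(N) = √(-3 + 4*N) (z(N) = √(-3 - 2*N*(-2)) = √(-3 + 4*N))
w(y) + z((6 + 2)*(-3))*T = (-4)² + √(-3 + 4*((6 + 2)*(-3)))*(-33) = 16 + √(-3 + 4*(8*(-3)))*(-33) = 16 + √(-3 + 4*(-24))*(-33) = 16 + √(-3 - 96)*(-33) = 16 + √(-99)*(-33) = 16 + (3*I*√11)*(-33) = 16 - 99*I*√11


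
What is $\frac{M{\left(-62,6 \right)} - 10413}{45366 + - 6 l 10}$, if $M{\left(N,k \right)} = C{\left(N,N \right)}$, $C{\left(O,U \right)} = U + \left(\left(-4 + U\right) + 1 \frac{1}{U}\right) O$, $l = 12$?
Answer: $- \frac{3191}{22323} \approx -0.14295$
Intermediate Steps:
$C{\left(O,U \right)} = U + O \left(-4 + U + \frac{1}{U}\right)$ ($C{\left(O,U \right)} = U + \left(\left(-4 + U\right) + \frac{1}{U}\right) O = U + \left(-4 + U + \frac{1}{U}\right) O = U + O \left(-4 + U + \frac{1}{U}\right)$)
$M{\left(N,k \right)} = 1 + N^{2} - 3 N$ ($M{\left(N,k \right)} = N - 4 N + N N + \frac{N}{N} = N - 4 N + N^{2} + 1 = 1 + N^{2} - 3 N$)
$\frac{M{\left(-62,6 \right)} - 10413}{45366 + - 6 l 10} = \frac{\left(1 + \left(-62\right)^{2} - -186\right) - 10413}{45366 + \left(-6\right) 12 \cdot 10} = \frac{\left(1 + 3844 + 186\right) - 10413}{45366 - 720} = \frac{4031 - 10413}{45366 - 720} = - \frac{6382}{44646} = \left(-6382\right) \frac{1}{44646} = - \frac{3191}{22323}$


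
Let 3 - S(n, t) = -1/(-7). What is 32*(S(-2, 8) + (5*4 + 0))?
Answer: 5120/7 ≈ 731.43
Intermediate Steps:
S(n, t) = 20/7 (S(n, t) = 3 - (-1)/(-7) = 3 - (-1)*(-1)/7 = 3 - 1*⅐ = 3 - ⅐ = 20/7)
32*(S(-2, 8) + (5*4 + 0)) = 32*(20/7 + (5*4 + 0)) = 32*(20/7 + (20 + 0)) = 32*(20/7 + 20) = 32*(160/7) = 5120/7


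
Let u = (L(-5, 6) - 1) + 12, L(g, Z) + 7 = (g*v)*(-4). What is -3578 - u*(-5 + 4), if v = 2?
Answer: -3534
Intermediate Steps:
L(g, Z) = -7 - 8*g (L(g, Z) = -7 + (g*2)*(-4) = -7 + (2*g)*(-4) = -7 - 8*g)
u = 44 (u = ((-7 - 8*(-5)) - 1) + 12 = ((-7 + 40) - 1) + 12 = (33 - 1) + 12 = 32 + 12 = 44)
-3578 - u*(-5 + 4) = -3578 - 44*(-5 + 4) = -3578 - 44*(-1) = -3578 - 1*(-44) = -3578 + 44 = -3534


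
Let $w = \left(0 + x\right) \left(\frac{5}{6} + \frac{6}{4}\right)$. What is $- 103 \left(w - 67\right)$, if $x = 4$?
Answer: $\frac{17819}{3} \approx 5939.7$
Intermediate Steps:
$w = \frac{28}{3}$ ($w = \left(0 + 4\right) \left(\frac{5}{6} + \frac{6}{4}\right) = 4 \left(5 \cdot \frac{1}{6} + 6 \cdot \frac{1}{4}\right) = 4 \left(\frac{5}{6} + \frac{3}{2}\right) = 4 \cdot \frac{7}{3} = \frac{28}{3} \approx 9.3333$)
$- 103 \left(w - 67\right) = - 103 \left(\frac{28}{3} - 67\right) = \left(-103\right) \left(- \frac{173}{3}\right) = \frac{17819}{3}$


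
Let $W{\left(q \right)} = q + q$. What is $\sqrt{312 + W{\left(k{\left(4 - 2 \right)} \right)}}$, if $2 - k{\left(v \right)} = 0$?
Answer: $2 \sqrt{79} \approx 17.776$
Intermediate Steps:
$k{\left(v \right)} = 2$ ($k{\left(v \right)} = 2 - 0 = 2 + 0 = 2$)
$W{\left(q \right)} = 2 q$
$\sqrt{312 + W{\left(k{\left(4 - 2 \right)} \right)}} = \sqrt{312 + 2 \cdot 2} = \sqrt{312 + 4} = \sqrt{316} = 2 \sqrt{79}$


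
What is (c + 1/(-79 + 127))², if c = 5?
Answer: 58081/2304 ≈ 25.209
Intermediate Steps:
(c + 1/(-79 + 127))² = (5 + 1/(-79 + 127))² = (5 + 1/48)² = (241/48)² = 58081/2304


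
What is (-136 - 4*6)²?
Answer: 25600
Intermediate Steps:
(-136 - 4*6)² = (-136 - 24)² = (-160)² = 25600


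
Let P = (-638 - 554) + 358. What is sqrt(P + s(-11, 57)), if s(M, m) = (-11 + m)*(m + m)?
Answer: 21*sqrt(10) ≈ 66.408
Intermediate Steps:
s(M, m) = 2*m*(-11 + m) (s(M, m) = (-11 + m)*(2*m) = 2*m*(-11 + m))
P = -834 (P = -1192 + 358 = -834)
sqrt(P + s(-11, 57)) = sqrt(-834 + 2*57*(-11 + 57)) = sqrt(-834 + 2*57*46) = sqrt(-834 + 5244) = sqrt(4410) = 21*sqrt(10)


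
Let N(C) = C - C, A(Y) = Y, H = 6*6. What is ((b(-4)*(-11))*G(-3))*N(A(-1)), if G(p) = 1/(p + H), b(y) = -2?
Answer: 0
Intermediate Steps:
H = 36
G(p) = 1/(36 + p) (G(p) = 1/(p + 36) = 1/(36 + p))
N(C) = 0
((b(-4)*(-11))*G(-3))*N(A(-1)) = ((-2*(-11))/(36 - 3))*0 = (22/33)*0 = (22*(1/33))*0 = (⅔)*0 = 0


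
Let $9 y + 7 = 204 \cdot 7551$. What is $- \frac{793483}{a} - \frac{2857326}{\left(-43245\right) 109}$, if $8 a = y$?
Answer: $- \frac{810080147054}{22204822755} \approx -36.482$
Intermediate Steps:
$y = \frac{1540397}{9}$ ($y = - \frac{7}{9} + \frac{204 \cdot 7551}{9} = - \frac{7}{9} + \frac{1}{9} \cdot 1540404 = - \frac{7}{9} + 171156 = \frac{1540397}{9} \approx 1.7116 \cdot 10^{5}$)
$a = \frac{1540397}{72}$ ($a = \frac{1}{8} \cdot \frac{1540397}{9} = \frac{1540397}{72} \approx 21394.0$)
$- \frac{793483}{a} - \frac{2857326}{\left(-43245\right) 109} = - \frac{793483}{\frac{1540397}{72}} - \frac{2857326}{\left(-43245\right) 109} = \left(-793483\right) \frac{72}{1540397} - \frac{2857326}{-4713705} = - \frac{57130776}{1540397} - - \frac{8738}{14415} = - \frac{57130776}{1540397} + \frac{8738}{14415} = - \frac{810080147054}{22204822755}$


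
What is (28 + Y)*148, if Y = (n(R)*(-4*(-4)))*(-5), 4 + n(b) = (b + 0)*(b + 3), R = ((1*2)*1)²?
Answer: -280016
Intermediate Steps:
R = 4 (R = (2*1)² = 2² = 4)
n(b) = -4 + b*(3 + b) (n(b) = -4 + (b + 0)*(b + 3) = -4 + b*(3 + b))
Y = -1920 (Y = ((-4 + 4² + 3*4)*(-4*(-4)))*(-5) = ((-4 + 16 + 12)*16)*(-5) = (24*16)*(-5) = 384*(-5) = -1920)
(28 + Y)*148 = (28 - 1920)*148 = -1892*148 = -280016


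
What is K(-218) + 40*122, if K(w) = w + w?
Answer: 4444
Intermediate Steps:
K(w) = 2*w
K(-218) + 40*122 = 2*(-218) + 40*122 = -436 + 4880 = 4444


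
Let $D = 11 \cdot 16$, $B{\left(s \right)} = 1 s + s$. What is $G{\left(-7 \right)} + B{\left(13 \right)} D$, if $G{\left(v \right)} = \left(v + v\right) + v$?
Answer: $4555$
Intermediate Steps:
$B{\left(s \right)} = 2 s$ ($B{\left(s \right)} = s + s = 2 s$)
$D = 176$
$G{\left(v \right)} = 3 v$ ($G{\left(v \right)} = 2 v + v = 3 v$)
$G{\left(-7 \right)} + B{\left(13 \right)} D = 3 \left(-7\right) + 2 \cdot 13 \cdot 176 = -21 + 26 \cdot 176 = -21 + 4576 = 4555$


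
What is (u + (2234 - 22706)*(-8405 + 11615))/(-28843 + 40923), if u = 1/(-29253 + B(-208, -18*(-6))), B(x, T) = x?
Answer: -1936033150321/355888880 ≈ -5440.0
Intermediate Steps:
u = -1/29461 (u = 1/(-29253 - 208) = 1/(-29461) = -1/29461 ≈ -3.3943e-5)
(u + (2234 - 22706)*(-8405 + 11615))/(-28843 + 40923) = (-1/29461 + (2234 - 22706)*(-8405 + 11615))/(-28843 + 40923) = (-1/29461 - 20472*3210)/12080 = (-1/29461 - 65715120)*(1/12080) = -1936033150321/29461*1/12080 = -1936033150321/355888880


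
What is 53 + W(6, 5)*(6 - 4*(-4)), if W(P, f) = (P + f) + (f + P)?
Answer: 537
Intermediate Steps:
W(P, f) = 2*P + 2*f (W(P, f) = (P + f) + (P + f) = 2*P + 2*f)
53 + W(6, 5)*(6 - 4*(-4)) = 53 + (2*6 + 2*5)*(6 - 4*(-4)) = 53 + (12 + 10)*(6 + 16) = 53 + 22*22 = 53 + 484 = 537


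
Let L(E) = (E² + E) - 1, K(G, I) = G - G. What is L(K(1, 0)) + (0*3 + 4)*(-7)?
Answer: -29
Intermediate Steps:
K(G, I) = 0
L(E) = -1 + E + E² (L(E) = (E + E²) - 1 = -1 + E + E²)
L(K(1, 0)) + (0*3 + 4)*(-7) = (-1 + 0 + 0²) + (0*3 + 4)*(-7) = (-1 + 0 + 0) + (0 + 4)*(-7) = -1 + 4*(-7) = -1 - 28 = -29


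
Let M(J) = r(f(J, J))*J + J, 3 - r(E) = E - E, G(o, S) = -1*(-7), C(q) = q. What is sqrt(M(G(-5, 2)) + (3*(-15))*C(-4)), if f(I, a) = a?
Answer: 4*sqrt(13) ≈ 14.422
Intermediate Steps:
G(o, S) = 7
r(E) = 3 (r(E) = 3 - (E - E) = 3 - 1*0 = 3 + 0 = 3)
M(J) = 4*J (M(J) = 3*J + J = 4*J)
sqrt(M(G(-5, 2)) + (3*(-15))*C(-4)) = sqrt(4*7 + (3*(-15))*(-4)) = sqrt(28 - 45*(-4)) = sqrt(28 + 180) = sqrt(208) = 4*sqrt(13)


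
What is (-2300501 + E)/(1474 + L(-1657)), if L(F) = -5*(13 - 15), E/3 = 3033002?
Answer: 971215/212 ≈ 4581.2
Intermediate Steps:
E = 9099006 (E = 3*3033002 = 9099006)
L(F) = 10 (L(F) = -5*(-2) = 10)
(-2300501 + E)/(1474 + L(-1657)) = (-2300501 + 9099006)/(1474 + 10) = 6798505/1484 = 6798505*(1/1484) = 971215/212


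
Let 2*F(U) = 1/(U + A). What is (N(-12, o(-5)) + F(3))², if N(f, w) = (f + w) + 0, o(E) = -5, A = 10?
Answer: 194481/676 ≈ 287.69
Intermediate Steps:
N(f, w) = f + w
F(U) = 1/(2*(10 + U)) (F(U) = 1/(2*(U + 10)) = 1/(2*(10 + U)))
(N(-12, o(-5)) + F(3))² = ((-12 - 5) + 1/(2*(10 + 3)))² = (-17 + (½)/13)² = (-17 + (½)*(1/13))² = (-17 + 1/26)² = (-441/26)² = 194481/676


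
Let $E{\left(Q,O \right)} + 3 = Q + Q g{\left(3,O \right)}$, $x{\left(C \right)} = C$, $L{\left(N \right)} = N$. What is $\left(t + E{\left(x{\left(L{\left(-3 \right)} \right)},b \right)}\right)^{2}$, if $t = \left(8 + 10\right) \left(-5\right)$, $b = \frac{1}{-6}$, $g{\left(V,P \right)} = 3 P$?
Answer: $\frac{35721}{4} \approx 8930.3$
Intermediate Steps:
$b = - \frac{1}{6} \approx -0.16667$
$E{\left(Q,O \right)} = -3 + Q + 3 O Q$ ($E{\left(Q,O \right)} = -3 + \left(Q + Q 3 O\right) = -3 + \left(Q + 3 O Q\right) = -3 + Q + 3 O Q$)
$t = -90$ ($t = 18 \left(-5\right) = -90$)
$\left(t + E{\left(x{\left(L{\left(-3 \right)} \right)},b \right)}\right)^{2} = \left(-90 - \left(6 - \frac{3}{2}\right)\right)^{2} = \left(-90 - \frac{9}{2}\right)^{2} = \left(- \frac{189}{2}\right)^{2} = \frac{35721}{4}$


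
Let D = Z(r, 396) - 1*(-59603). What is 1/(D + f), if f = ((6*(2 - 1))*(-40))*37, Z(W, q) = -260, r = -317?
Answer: 1/50463 ≈ 1.9817e-5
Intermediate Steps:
f = -8880 (f = ((6*1)*(-40))*37 = (6*(-40))*37 = -240*37 = -8880)
D = 59343 (D = -260 - 1*(-59603) = -260 + 59603 = 59343)
1/(D + f) = 1/(59343 - 8880) = 1/50463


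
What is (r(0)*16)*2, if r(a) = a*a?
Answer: 0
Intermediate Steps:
r(a) = a**2
(r(0)*16)*2 = (0**2*16)*2 = (0*16)*2 = 0*2 = 0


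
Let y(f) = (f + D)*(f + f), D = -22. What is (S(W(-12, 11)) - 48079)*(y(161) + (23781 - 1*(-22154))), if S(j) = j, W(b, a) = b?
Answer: -4361517063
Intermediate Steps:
y(f) = 2*f*(-22 + f) (y(f) = (f - 22)*(f + f) = (-22 + f)*(2*f) = 2*f*(-22 + f))
(S(W(-12, 11)) - 48079)*(y(161) + (23781 - 1*(-22154))) = (-12 - 48079)*(2*161*(-22 + 161) + (23781 - 1*(-22154))) = -48091*(2*161*139 + (23781 + 22154)) = -48091*(44758 + 45935) = -48091*90693 = -4361517063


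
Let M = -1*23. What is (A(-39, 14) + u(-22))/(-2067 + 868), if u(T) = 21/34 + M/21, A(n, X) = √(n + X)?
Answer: 31/77826 - 5*I/1199 ≈ 0.00039832 - 0.0041701*I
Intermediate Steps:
M = -23
A(n, X) = √(X + n)
u(T) = -341/714 (u(T) = 21/34 - 23/21 = -341/714)
(A(-39, 14) + u(-22))/(-2067 + 868) = (√(14 - 39) - 341/714)/(-2067 + 868) = (√(-25) - 341/714)/(-1199) = (5*I - 341/714)*(-1/1199) = (-341/714 + 5*I)*(-1/1199) = 31/77826 - 5*I/1199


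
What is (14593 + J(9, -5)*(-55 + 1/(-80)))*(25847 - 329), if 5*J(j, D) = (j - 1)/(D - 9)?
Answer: 130390613259/350 ≈ 3.7254e+8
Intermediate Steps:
J(j, D) = (-1 + j)/(5*(-9 + D)) (J(j, D) = ((j - 1)/(D - 9))/5 = ((-1 + j)/(-9 + D))/5 = (-1 + j)/(5*(-9 + D)))
(14593 + J(9, -5)*(-55 + 1/(-80)))*(25847 - 329) = (14593 + ((-1 + 9)/(5*(-9 - 5)))*(-55 + 1/(-80)))*(25847 - 329) = (14593 + ((⅕)*8/(-14))*(-55 - 1/80))*25518 = (14593 + ((⅕)*(-1/14)*8)*(-4401/80))*25518 = (14593 - 4/35*(-4401/80))*25518 = (14593 + 4401/700)*25518 = (10219501/700)*25518 = 130390613259/350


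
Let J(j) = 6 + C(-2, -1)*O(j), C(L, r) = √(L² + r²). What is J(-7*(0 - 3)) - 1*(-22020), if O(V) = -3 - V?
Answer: 22026 - 24*√5 ≈ 21972.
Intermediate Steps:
J(j) = 6 + √5*(-3 - j) (J(j) = 6 + √((-2)² + (-1)²)*(-3 - j) = 6 + √(4 + 1)*(-3 - j) = 6 + √5*(-3 - j))
J(-7*(0 - 3)) - 1*(-22020) = (6 - √5*(3 - 7*(0 - 3))) - 1*(-22020) = (6 - √5*(3 - 7*(-3))) + 22020 = (6 - √5*(3 + 21)) + 22020 = (6 - 1*√5*24) + 22020 = (6 - 24*√5) + 22020 = 22026 - 24*√5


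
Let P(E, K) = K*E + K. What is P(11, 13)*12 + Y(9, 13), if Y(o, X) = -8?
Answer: 1864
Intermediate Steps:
P(E, K) = K + E*K (P(E, K) = E*K + K = K + E*K)
P(11, 13)*12 + Y(9, 13) = (13*(1 + 11))*12 - 8 = (13*12)*12 - 8 = 156*12 - 8 = 1872 - 8 = 1864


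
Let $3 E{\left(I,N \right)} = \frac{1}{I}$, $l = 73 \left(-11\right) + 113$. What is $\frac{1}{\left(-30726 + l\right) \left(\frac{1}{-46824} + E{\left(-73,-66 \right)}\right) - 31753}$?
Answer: $- \frac{142423}{4501831090} \approx -3.1637 \cdot 10^{-5}$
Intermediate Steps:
$l = -690$ ($l = -803 + 113 = -690$)
$E{\left(I,N \right)} = \frac{1}{3 I}$
$\frac{1}{\left(-30726 + l\right) \left(\frac{1}{-46824} + E{\left(-73,-66 \right)}\right) - 31753} = \frac{1}{\left(-30726 - 690\right) \left(\frac{1}{-46824} + \frac{1}{3 \left(-73\right)}\right) - 31753} = \frac{1}{- 31416 \left(- \frac{1}{46824} + \frac{1}{3} \left(- \frac{1}{73}\right)\right) - 31753} = \frac{1}{- 31416 \left(- \frac{1}{46824} - \frac{1}{219}\right) - 31753} = \frac{1}{\left(-31416\right) \left(- \frac{5227}{1139384}\right) - 31753} = \frac{1}{\frac{20526429}{142423} - 31753} = \frac{1}{- \frac{4501831090}{142423}} = - \frac{142423}{4501831090}$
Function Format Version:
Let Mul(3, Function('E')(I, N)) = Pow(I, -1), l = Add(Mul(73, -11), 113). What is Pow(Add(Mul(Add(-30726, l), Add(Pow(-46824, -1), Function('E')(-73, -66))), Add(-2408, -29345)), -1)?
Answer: Rational(-142423, 4501831090) ≈ -3.1637e-5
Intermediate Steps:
l = -690 (l = Add(-803, 113) = -690)
Function('E')(I, N) = Mul(Rational(1, 3), Pow(I, -1))
Pow(Add(Mul(Add(-30726, l), Add(Pow(-46824, -1), Function('E')(-73, -66))), Add(-2408, -29345)), -1) = Pow(Add(Mul(Add(-30726, -690), Add(Pow(-46824, -1), Mul(Rational(1, 3), Pow(-73, -1)))), Add(-2408, -29345)), -1) = Pow(Add(Mul(-31416, Add(Rational(-1, 46824), Mul(Rational(1, 3), Rational(-1, 73)))), -31753), -1) = Pow(Add(Mul(-31416, Add(Rational(-1, 46824), Rational(-1, 219))), -31753), -1) = Pow(Add(Mul(-31416, Rational(-5227, 1139384)), -31753), -1) = Pow(Add(Rational(20526429, 142423), -31753), -1) = Pow(Rational(-4501831090, 142423), -1) = Rational(-142423, 4501831090)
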